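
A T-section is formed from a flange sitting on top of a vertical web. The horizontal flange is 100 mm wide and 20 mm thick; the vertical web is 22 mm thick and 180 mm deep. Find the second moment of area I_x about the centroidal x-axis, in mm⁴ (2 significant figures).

Break the section into simple shapes (no overlaps), measuring from the bottom-left corner of the bounding box.
Flange: 100 × 20, A = 2 000 mm², y = 190 mm, Ī = 66 667 mm⁴.
Web: 22 × 180, A = 3 960 mm², y = 90 mm, Ī = 10 692 000 mm⁴.
Centroid: ȳ = ΣA·y / ΣA = 123.6 mm.
Transfer each piece to the centroidal x-axis using Ī + A·d² with d = y − 123.6:
  flange: d = 66.44 mm → contributes +8 895 999 mm⁴
  web: d = -33.56 mm → contributes +15 151 259 mm⁴
Total I = 24 047 257 mm⁴.

I_x ≈ 2.4 × 10⁷ mm⁴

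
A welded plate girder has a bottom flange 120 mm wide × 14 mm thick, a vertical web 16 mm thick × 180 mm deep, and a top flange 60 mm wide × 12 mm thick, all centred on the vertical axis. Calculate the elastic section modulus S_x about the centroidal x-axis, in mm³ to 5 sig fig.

S_x ≈ 2.3868 × 10⁵ mm³

Break the section into simple shapes (no overlaps), measuring from the bottom-left corner of the bounding box.
Bottom plate: 120 × 14, A = 1 680 mm², y = 7 mm, Ī = 27 440 mm⁴.
Web plate: 16 × 180, A = 2 880 mm², y = 104 mm, Ī = 7 776 000 mm⁴.
Top plate: 60 × 12, A = 720 mm², y = 200 mm, Ī = 8 640 mm⁴.
Centroid: ȳ = ΣA·y / ΣA = 86.22727 mm.
Transfer each piece to the centroidal x-axis using Ī + A·d² with d = y − 86.22727:
  bottom plate: d = -79.22727 mm → contributes +10 572 734 mm⁴
  web plate: d = 17.77273 mm → contributes +8 685 705 mm⁴
  top plate: d = 113.7727 mm → contributes +9 328 488 mm⁴
Total I = 28 586 927 mm⁴.
Extreme fibre distance c = 119.7727 mm; S = I/c = 238676.4 mm³.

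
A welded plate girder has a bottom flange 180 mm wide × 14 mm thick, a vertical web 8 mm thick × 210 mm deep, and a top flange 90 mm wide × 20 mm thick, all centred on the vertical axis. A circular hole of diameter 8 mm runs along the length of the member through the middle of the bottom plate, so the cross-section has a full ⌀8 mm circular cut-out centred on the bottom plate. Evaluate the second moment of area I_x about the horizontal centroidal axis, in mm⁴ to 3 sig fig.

Treat the section as a set of non-overlapping primitives; coordinates are from the bounding-box lower-left.
Bottom plate: 180 × 14, A = 2 520 mm², y = 7 mm, Ī = 41 160 mm⁴.
Web plate: 8 × 210, A = 1 680 mm², y = 119 mm, Ī = 6 174 000 mm⁴.
Top plate: 90 × 20, A = 1 800 mm², y = 234 mm, Ī = 60 000 mm⁴.
Hole (subtracted): ⌀8, A = 50.265 mm², y = 7 mm, Ī = 201.06 mm⁴.
Centroid: ȳ = ΣA·y / ΣA = 107.3 mm.
Transfer each piece to the horizontal centroidal axis using Ī + A·d² with d = y − 107.3:
  bottom plate: d = -100.3 mm → contributes +25 392 725 mm⁴
  web plate: d = 11.7 mm → contributes +6 403 964 mm⁴
  top plate: d = 126.7 mm → contributes +28 955 077 mm⁴
  hole: d = -100.3 mm → contributes −505 879 mm⁴
Total I = 60 245 888 mm⁴.

I_x ≈ 6.02 × 10⁷ mm⁴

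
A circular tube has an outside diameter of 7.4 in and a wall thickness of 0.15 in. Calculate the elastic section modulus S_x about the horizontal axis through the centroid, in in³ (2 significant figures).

S_x ≈ 6.1 in³

Treat the section as a set of non-overlapping primitives; coordinates are from the bounding-box lower-left.
Outer circle: ⌀7.4, A = 43.01 in², y = 3.7 in, Ī = 147.2 in⁴.
Bore (subtracted): ⌀7.1, A = 39.59 in², y = 3.7 in, Ī = 124.7 in⁴.
By symmetry the centroid is at mid-height, ȳ = 3.7 in.
All pieces are centred on the horizontal axis through the centroid, so I = ΣĪ (holes subtracted) = 22.46 in⁴.
Extreme fibre distance c = 3.7 in; S = I/c = 6.069 in³.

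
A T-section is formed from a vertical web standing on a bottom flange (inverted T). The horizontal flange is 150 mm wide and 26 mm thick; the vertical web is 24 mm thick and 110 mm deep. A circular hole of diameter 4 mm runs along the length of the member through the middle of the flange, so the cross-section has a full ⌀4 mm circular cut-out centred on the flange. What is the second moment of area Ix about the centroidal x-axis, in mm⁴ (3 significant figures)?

Ix ≈ 1.02 × 10⁷ mm⁴

Decompose the section into non-overlapping parts with the origin at the bottom-left of its bounding rectangle.
Flange: 150 × 26, A = 3 900 mm², y = 13 mm, Ī = 219 700 mm⁴.
Web: 24 × 110, A = 2 640 mm², y = 81 mm, Ī = 2 662 000 mm⁴.
Hole (subtracted): ⌀4, A = 12.566 mm², y = 13 mm, Ī = 12.566 mm⁴.
Centroid: ȳ = ΣA·y / ΣA = 40.502 mm.
Transfer each piece to the centroidal x-axis using Ī + A·d² with d = y − 40.502:
  flange: d = -27.502 mm → contributes +3 169 587 mm⁴
  web: d = 40.498 mm → contributes +6 991 750 mm⁴
  hole: d = -27.502 mm → contributes −9517.5 mm⁴
Total I = 10 151 819 mm⁴.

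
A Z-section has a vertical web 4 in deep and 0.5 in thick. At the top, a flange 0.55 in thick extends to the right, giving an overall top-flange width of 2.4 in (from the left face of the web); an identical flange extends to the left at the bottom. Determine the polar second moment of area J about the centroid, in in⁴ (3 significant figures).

Decompose the section into non-overlapping parts with the origin at the bottom-left of its bounding rectangle.
Web: 0.5 × 4, A = 2 in², y = 2 in, Ī = 2.6667 in⁴.
Top flange (beyond web): 1.9 × 0.55, A = 1.045 in², y = 3.725 in, Ī = 0.026343 in⁴.
Bottom flange (beyond web): 1.9 × 0.55, A = 1.045 in², y = 0.275 in, Ī = 0.026343 in⁴.
Centroid: ȳ = ΣA·y / ΣA = 2 in.
Transfer each piece to the centroidal x-axis using Ī + A·d² with d = y − 2:
  web: d = 0 in → contributes +2.6667 in⁴
  top flange (beyond web): d = 1.725 in → contributes +3.1359 in⁴
  bottom flange (beyond web): d = -1.725 in → contributes +3.1359 in⁴
Total I = 8.9384 in⁴.
For the y-axis: x̄ = 2.15 in.
Repeating about the centroidal y-axis gives I_y = 3.68 in⁴.
Polar second moment: J = I_x + I_y = 12.618 in⁴.

J ≈ 12.6 in⁴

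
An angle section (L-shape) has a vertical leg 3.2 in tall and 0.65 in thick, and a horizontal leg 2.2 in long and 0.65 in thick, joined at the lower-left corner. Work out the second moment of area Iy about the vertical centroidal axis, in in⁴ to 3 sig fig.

Iy ≈ 1.10 in⁴

Treat the section as a set of non-overlapping primitives; coordinates are from the bounding-box lower-left.
Vertical leg: 0.65 × 3.2, A = 2.08 in², x = 0.325 in, Ī = 0.073233 in⁴.
Horizontal leg (remainder): 1.55 × 0.65, A = 1.0075 in², x = 1.425 in, Ī = 0.20171 in⁴.
Centroid: x̄ = ΣA·x / ΣA = 0.68395 in.
Transfer each piece to the vertical centroidal axis using Ī + A·d² with d = x − 0.68395:
  vertical leg: d = -0.35895 in → contributes +0.34123 in⁴
  horizontal leg (remainder): d = 0.74105 in → contributes +0.75499 in⁴
Total I = 1.0962 in⁴.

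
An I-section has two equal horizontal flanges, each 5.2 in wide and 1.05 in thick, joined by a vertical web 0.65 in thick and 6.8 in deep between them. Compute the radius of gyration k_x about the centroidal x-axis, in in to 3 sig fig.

Break the section into simple shapes (no overlaps), measuring from the bottom-left corner of the bounding box.
Bottom flange: 5.2 × 1.05, A = 5.46 in², y = 0.525 in, Ī = 0.50164 in⁴.
Web: 0.65 × 6.8, A = 4.42 in², y = 4.45 in, Ī = 17.032 in⁴.
Top flange: 5.2 × 1.05, A = 5.46 in², y = 8.375 in, Ī = 0.50164 in⁴.
By symmetry the centroid is at mid-height, ȳ = 4.45 in.
Transfer each piece to the centroidal x-axis using Ī + A·d² with d = y − 4.45:
  bottom flange: d = -3.925 in → contributes +84.616 in⁴
  web: d = 0 in → contributes +17.032 in⁴
  top flange: d = 3.925 in → contributes +84.616 in⁴
Total I = 186.26 in⁴.
Radius of gyration: k = √(I/A) = √(186.26 / 15.34) = 3.4846 in.

k_x ≈ 3.48 in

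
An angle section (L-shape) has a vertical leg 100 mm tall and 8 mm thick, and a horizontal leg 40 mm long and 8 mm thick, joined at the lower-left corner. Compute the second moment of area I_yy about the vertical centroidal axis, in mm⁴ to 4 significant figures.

I_yy ≈ 1.037 × 10⁵ mm⁴

Treat the section as a set of non-overlapping primitives; coordinates are from the bounding-box lower-left.
Vertical leg: 8 × 100, A = 800 mm², x = 4 mm, Ī = 4266.67 mm⁴.
Horizontal leg (remainder): 32 × 8, A = 256 mm², x = 24 mm, Ī = 21845.3 mm⁴.
Centroid: x̄ = ΣA·x / ΣA = 8.84848 mm.
Transfer each piece to the vertical centroidal axis using Ī + A·d² with d = x − 8.84848:
  vertical leg: d = -4.84848 mm → contributes +23072.9 mm⁴
  horizontal leg (remainder): d = 15.1515 mm → contributes +80614.8 mm⁴
Total I = 103 688 mm⁴.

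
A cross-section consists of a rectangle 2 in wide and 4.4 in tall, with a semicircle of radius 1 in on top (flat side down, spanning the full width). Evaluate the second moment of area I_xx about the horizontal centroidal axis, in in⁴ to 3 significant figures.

Decompose the section into non-overlapping parts with the origin at the bottom-left of its bounding rectangle.
Rectangular body: 2 × 4.4, A = 8.8 in², y = 2.2 in, Ī = 14.197 in⁴.
Semicircular cap: semicircle r = 1, A = 1.5708 in², y = 4.8244 in, Ī = 0.10976 in⁴.
Centroid: ȳ = ΣA·y / ΣA = 2.5975 in.
Transfer each piece to the horizontal centroidal axis using Ī + A·d² with d = y − 2.5975:
  rectangular body: d = -0.3975 in → contributes +15.588 in⁴
  semicircular cap: d = 2.2269 in → contributes +7.8995 in⁴
Total I = 23.487 in⁴.

I_xx ≈ 23.5 in⁴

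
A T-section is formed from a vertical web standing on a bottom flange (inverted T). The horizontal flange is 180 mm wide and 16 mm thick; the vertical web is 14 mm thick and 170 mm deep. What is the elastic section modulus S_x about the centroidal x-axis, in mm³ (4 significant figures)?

Treat the section as a set of non-overlapping primitives; coordinates are from the bounding-box lower-left.
Flange: 180 × 16, A = 2 880 mm², y = 8 mm, Ī = 61 440 mm⁴.
Web: 14 × 170, A = 2 380 mm², y = 101 mm, Ī = 5 731 833 mm⁴.
Centroid: ȳ = ΣA·y / ΣA = 50.0798 mm.
Transfer each piece to the centroidal x-axis using Ī + A·d² with d = y − 50.0798:
  flange: d = -42.0798 mm → contributes +5 161 095 mm⁴
  web: d = 50.9202 mm → contributes +11 902 845 mm⁴
Total I = 17 063 940 mm⁴.
Extreme fibre distance c = 135.92 mm; S = I/c = 125 544 mm³.

S_x ≈ 1.255 × 10⁵ mm³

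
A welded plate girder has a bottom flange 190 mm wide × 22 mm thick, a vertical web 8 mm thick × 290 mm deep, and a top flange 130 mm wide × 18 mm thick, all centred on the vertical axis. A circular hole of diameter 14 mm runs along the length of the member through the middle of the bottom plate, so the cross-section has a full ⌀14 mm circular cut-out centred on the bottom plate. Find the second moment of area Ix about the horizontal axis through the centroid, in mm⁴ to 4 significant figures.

Break the section into simple shapes (no overlaps), measuring from the bottom-left corner of the bounding box.
Bottom plate: 190 × 22, A = 4 180 mm², y = 11 mm, Ī = 168 593 mm⁴.
Web plate: 8 × 290, A = 2 320 mm², y = 167 mm, Ī = 16 259 333 mm⁴.
Top plate: 130 × 18, A = 2 340 mm², y = 321 mm, Ī = 63 180 mm⁴.
Hole (subtracted): ⌀14, A = 153.938 mm², y = 11 mm, Ī = 1885.74 mm⁴.
Centroid: ȳ = ΣA·y / ΣA = 136.18 mm.
Transfer each piece to the horizontal axis through the centroid using Ī + A·d² with d = y − 136.18:
  bottom plate: d = -125.18 mm → contributes +65 669 180 mm⁴
  web plate: d = 30.8201 mm → contributes +18 463 058 mm⁴
  top plate: d = 184.82 mm → contributes +79 994 035 mm⁴
  hole: d = -125.18 mm → contributes −2 414 094 mm⁴
Total I = 161 712 178 mm⁴.

Ix ≈ 1.617 × 10⁸ mm⁴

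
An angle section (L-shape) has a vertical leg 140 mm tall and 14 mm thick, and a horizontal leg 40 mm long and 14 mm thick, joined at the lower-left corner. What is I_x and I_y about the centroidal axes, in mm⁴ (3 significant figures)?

Treat the section as a set of non-overlapping primitives; coordinates are from the bounding-box lower-left.
Vertical leg: 14 × 140, A = 1 960 mm², y = 70 mm, Ī = 3 201 333 mm⁴.
Horizontal leg (remainder): 26 × 14, A = 364 mm², y = 7 mm, Ī = 5945.3 mm⁴.
Centroid: ȳ = ΣA·y / ΣA = 60.133 mm.
Transfer each piece to the centroidal x-axis using Ī + A·d² with d = y − 60.133:
  vertical leg: d = 9.8675 mm → contributes +3 392 173 mm⁴
  horizontal leg (remainder): d = -53.133 mm → contributes +1 033 541 mm⁴
Total I = 4 425 714 mm⁴.
For the y-axis: x̄ = 10.133 mm.
Repeating about the centroidal y-axis gives I_y = 175 314 mm⁴.

I_x ≈ 4.43 × 10⁶ mm⁴, I_y ≈ 1.75 × 10⁵ mm⁴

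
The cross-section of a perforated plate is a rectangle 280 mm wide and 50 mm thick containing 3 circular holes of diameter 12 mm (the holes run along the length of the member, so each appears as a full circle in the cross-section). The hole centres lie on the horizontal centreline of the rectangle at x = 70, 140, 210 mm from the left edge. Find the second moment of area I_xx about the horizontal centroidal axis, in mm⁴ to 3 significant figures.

Decompose the section into non-overlapping parts with the origin at the bottom-left of its bounding rectangle.
Plate: 280 × 50, A = 14 000 mm², y = 25 mm, Ī = 2 916 667 mm⁴.
Hole 1 (subtracted): ⌀12, A = 113.1 mm², y = 25 mm, Ī = 1017.9 mm⁴.
Hole 2 (subtracted): ⌀12, A = 113.1 mm², y = 25 mm, Ī = 1017.9 mm⁴.
Hole 3 (subtracted): ⌀12, A = 113.1 mm², y = 25 mm, Ī = 1017.9 mm⁴.
By symmetry the centroid is at mid-height, ȳ = 25 mm.
All pieces are centred on the horizontal centroidal axis, so I = ΣĪ (holes subtracted) = 2 913 613 mm⁴.

I_xx ≈ 2.91 × 10⁶ mm⁴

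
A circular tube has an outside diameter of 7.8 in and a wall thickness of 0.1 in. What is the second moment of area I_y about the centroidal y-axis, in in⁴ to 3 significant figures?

Split into non-overlapping primitives; take the origin at the lower-left of the bounding box.
Outer circle: ⌀7.8, A = 47.784 in², x = 3.9 in, Ī = 181.7 in⁴.
Bore (subtracted): ⌀7.6, A = 45.365 in², x = 3.9 in, Ī = 163.77 in⁴.
By symmetry the centroid is at mid-width, x̄ = 3.9 in.
All pieces are centred on the centroidal y-axis, so I = ΣĪ (holes subtracted) = 17.931 in⁴.

I_y ≈ 17.9 in⁴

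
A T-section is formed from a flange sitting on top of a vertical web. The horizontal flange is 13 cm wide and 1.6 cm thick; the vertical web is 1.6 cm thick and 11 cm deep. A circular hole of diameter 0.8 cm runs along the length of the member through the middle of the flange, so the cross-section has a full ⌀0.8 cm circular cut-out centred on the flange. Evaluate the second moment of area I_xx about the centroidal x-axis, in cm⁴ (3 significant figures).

Decompose the section into non-overlapping parts with the origin at the bottom-left of its bounding rectangle.
Flange: 13 × 1.6, A = 20.8 cm², y = 11.8 cm, Ī = 4.4373 cm⁴.
Web: 1.6 × 11, A = 17.6 cm², y = 5.5 cm, Ī = 177.47 cm⁴.
Hole (subtracted): ⌀0.8, A = 0.50265 cm², y = 11.8 cm, Ī = 0.020106 cm⁴.
Centroid: ȳ = ΣA·y / ΣA = 8.8742 cm.
Transfer each piece to the centroidal x-axis using Ī + A·d² with d = y − 8.8742:
  flange: d = 2.9258 cm → contributes +182.49 cm⁴
  web: d = -3.3742 cm → contributes +377.85 cm⁴
  hole: d = 2.9258 cm → contributes −4.323 cm⁴
Total I = 556.02 cm⁴.

I_xx ≈ 556 cm⁴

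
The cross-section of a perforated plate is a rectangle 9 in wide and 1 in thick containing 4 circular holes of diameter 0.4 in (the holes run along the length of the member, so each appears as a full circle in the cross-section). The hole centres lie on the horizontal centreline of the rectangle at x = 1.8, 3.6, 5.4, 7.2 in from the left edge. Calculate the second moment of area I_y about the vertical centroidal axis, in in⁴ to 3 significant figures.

Treat the section as a set of non-overlapping primitives; coordinates are from the bounding-box lower-left.
Plate: 9 × 1, A = 9 in², x = 4.5 in, Ī = 60.75 in⁴.
Hole 1 (subtracted): ⌀0.4, A = 0.12566 in², x = 1.8 in, Ī = 0.0012566 in⁴.
Hole 2 (subtracted): ⌀0.4, A = 0.12566 in², x = 3.6 in, Ī = 0.0012566 in⁴.
Hole 3 (subtracted): ⌀0.4, A = 0.12566 in², x = 5.4 in, Ī = 0.0012566 in⁴.
Hole 4 (subtracted): ⌀0.4, A = 0.12566 in², x = 7.2 in, Ī = 0.0012566 in⁴.
By symmetry the centroid is at mid-width, x̄ = 4.5 in.
Transfer each piece to the vertical centroidal axis using Ī + A·d² with d = x − 4.5:
  plate: d = 0 in → contributes +60.75 in⁴
  hole 1: d = -2.7 in → contributes −0.91735 in⁴
  hole 2: d = -0.9 in → contributes −0.10304 in⁴
  hole 3: d = 0.9 in → contributes −0.10304 in⁴
  hole 4: d = 2.7 in → contributes −0.91735 in⁴
Total I = 58.709 in⁴.

I_y ≈ 58.7 in⁴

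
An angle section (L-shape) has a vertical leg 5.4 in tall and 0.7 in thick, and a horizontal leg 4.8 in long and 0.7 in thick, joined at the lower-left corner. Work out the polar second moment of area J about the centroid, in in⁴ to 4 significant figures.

J ≈ 31.88 in⁴

Treat the section as a set of non-overlapping primitives; coordinates are from the bounding-box lower-left.
Vertical leg: 0.7 × 5.4, A = 3.78 in², y = 2.7 in, Ī = 9.1854 in⁴.
Horizontal leg (remainder): 4.1 × 0.7, A = 2.87 in², y = 0.35 in, Ī = 0.117192 in⁴.
Centroid: ȳ = ΣA·y / ΣA = 1.68579 in.
Transfer each piece to the centroidal x-axis using Ī + A·d² with d = y − 1.68579:
  vertical leg: d = 1.01421 in → contributes +13.0736 in⁴
  horizontal leg (remainder): d = -1.33579 in → contributes +5.23823 in⁴
Total I = 18.3118 in⁴.
For the y-axis: x̄ = 1.38579 in.
Repeating about the centroidal y-axis gives I_y = 13.5714 in⁴.
Polar second moment: J = I_x + I_y = 31.8832 in⁴.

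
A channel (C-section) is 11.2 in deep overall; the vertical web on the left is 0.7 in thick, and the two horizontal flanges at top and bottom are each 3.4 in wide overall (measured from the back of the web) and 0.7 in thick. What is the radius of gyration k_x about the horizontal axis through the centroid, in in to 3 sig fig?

Break the section into simple shapes (no overlaps), measuring from the bottom-left corner of the bounding box.
Web: 0.7 × 11.2, A = 7.84 in², y = 5.6 in, Ī = 81.954 in⁴.
Top flange (beyond web): 2.7 × 0.7, A = 1.89 in², y = 10.85 in, Ī = 0.077175 in⁴.
Bottom flange (beyond web): 2.7 × 0.7, A = 1.89 in², y = 0.35 in, Ī = 0.077175 in⁴.
By symmetry the centroid is at mid-height, ȳ = 5.6 in.
Transfer each piece to the horizontal axis through the centroid using Ī + A·d² with d = y − 5.6:
  web: d = 0 in → contributes +81.954 in⁴
  top flange (beyond web): d = 5.25 in → contributes +52.17 in⁴
  bottom flange (beyond web): d = -5.25 in → contributes +52.17 in⁴
Total I = 186.29 in⁴.
Radius of gyration: k = √(I/A) = √(186.29 / 11.62) = 4.004 in.

k_x ≈ 4.00 in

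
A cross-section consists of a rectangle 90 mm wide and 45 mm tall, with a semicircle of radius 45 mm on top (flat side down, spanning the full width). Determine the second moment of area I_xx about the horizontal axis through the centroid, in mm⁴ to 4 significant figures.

Break the section into simple shapes (no overlaps), measuring from the bottom-left corner of the bounding box.
Rectangular body: 90 × 45, A = 4 050 mm², y = 22.5 mm, Ī = 683 438 mm⁴.
Semicircular cap: semicircle r = 45, A = 3180.86 mm², y = 64.0986 mm, Ī = 450 072 mm⁴.
Centroid: ȳ = ΣA·y / ΣA = 40.7993 mm.
Transfer each piece to the horizontal axis through the centroid using Ī + A·d² with d = y − 40.7993:
  rectangular body: d = -18.2993 mm → contributes +2 039 632 mm⁴
  semicircular cap: d = 23.2993 mm → contributes +2 176 832 mm⁴
Total I = 4 216 464 mm⁴.

I_xx ≈ 4.216 × 10⁶ mm⁴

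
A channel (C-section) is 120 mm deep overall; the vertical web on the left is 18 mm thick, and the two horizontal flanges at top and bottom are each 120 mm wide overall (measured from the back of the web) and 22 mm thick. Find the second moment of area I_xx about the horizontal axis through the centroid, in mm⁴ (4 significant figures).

I_xx ≈ 1.355 × 10⁷ mm⁴

Decompose the section into non-overlapping parts with the origin at the bottom-left of its bounding rectangle.
Web: 18 × 120, A = 2 160 mm², y = 60 mm, Ī = 2 592 000 mm⁴.
Top flange (beyond web): 102 × 22, A = 2 244 mm², y = 109 mm, Ī = 90 508 mm⁴.
Bottom flange (beyond web): 102 × 22, A = 2 244 mm², y = 11 mm, Ī = 90 508 mm⁴.
By symmetry the centroid is at mid-height, ȳ = 60 mm.
Transfer each piece to the horizontal axis through the centroid using Ī + A·d² with d = y − 60:
  web: d = 0 mm → contributes +2 592 000 mm⁴
  top flange (beyond web): d = 49 mm → contributes +5 478 352 mm⁴
  bottom flange (beyond web): d = -49 mm → contributes +5 478 352 mm⁴
Total I = 13 548 704 mm⁴.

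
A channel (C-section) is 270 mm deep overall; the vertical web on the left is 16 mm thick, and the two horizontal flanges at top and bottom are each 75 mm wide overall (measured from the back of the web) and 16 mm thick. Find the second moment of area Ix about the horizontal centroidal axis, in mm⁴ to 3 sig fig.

Ix ≈ 5.67 × 10⁷ mm⁴

Break the section into simple shapes (no overlaps), measuring from the bottom-left corner of the bounding box.
Web: 16 × 270, A = 4 320 mm², y = 135 mm, Ī = 26 244 000 mm⁴.
Top flange (beyond web): 59 × 16, A = 944 mm², y = 262 mm, Ī = 20 139 mm⁴.
Bottom flange (beyond web): 59 × 16, A = 944 mm², y = 8 mm, Ī = 20 139 mm⁴.
By symmetry the centroid is at mid-height, ȳ = 135 mm.
Transfer each piece to the horizontal centroidal axis using Ī + A·d² with d = y − 135:
  web: d = 0 mm → contributes +26 244 000 mm⁴
  top flange (beyond web): d = 127 mm → contributes +15 245 915 mm⁴
  bottom flange (beyond web): d = -127 mm → contributes +15 245 915 mm⁴
Total I = 56 735 829 mm⁴.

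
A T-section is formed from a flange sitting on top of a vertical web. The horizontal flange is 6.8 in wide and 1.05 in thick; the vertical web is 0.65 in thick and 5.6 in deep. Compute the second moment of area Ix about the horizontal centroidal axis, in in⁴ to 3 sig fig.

Ix ≈ 36.8 in⁴

Decompose the section into non-overlapping parts with the origin at the bottom-left of its bounding rectangle.
Flange: 6.8 × 1.05, A = 7.14 in², y = 6.125 in, Ī = 0.65599 in⁴.
Web: 0.65 × 5.6, A = 3.64 in², y = 2.8 in, Ī = 9.5125 in⁴.
Centroid: ȳ = ΣA·y / ΣA = 5.0023 in.
Transfer each piece to the horizontal centroidal axis using Ī + A·d² with d = y − 5.0023:
  flange: d = 1.1227 in → contributes +9.6561 in⁴
  web: d = -2.2023 in → contributes +27.167 in⁴
Total I = 36.823 in⁴.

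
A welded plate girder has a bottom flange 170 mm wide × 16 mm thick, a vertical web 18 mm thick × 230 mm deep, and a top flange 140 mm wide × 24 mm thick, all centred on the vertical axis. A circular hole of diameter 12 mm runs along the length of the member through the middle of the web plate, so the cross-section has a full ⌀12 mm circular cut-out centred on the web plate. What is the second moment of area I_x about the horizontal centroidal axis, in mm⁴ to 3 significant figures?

I_x ≈ 1.13 × 10⁸ mm⁴

Decompose the section into non-overlapping parts with the origin at the bottom-left of its bounding rectangle.
Bottom plate: 170 × 16, A = 2 720 mm², y = 8 mm, Ī = 58 027 mm⁴.
Web plate: 18 × 230, A = 4 140 mm², y = 131 mm, Ī = 18 250 500 mm⁴.
Top plate: 140 × 24, A = 3 360 mm², y = 258 mm, Ī = 161 280 mm⁴.
Hole (subtracted): ⌀12, A = 113.1 mm², y = 131 mm, Ī = 1017.9 mm⁴.
Centroid: ȳ = ΣA·y / ΣA = 140.12 mm.
Transfer each piece to the horizontal centroidal axis using Ī + A·d² with d = y − 140.12:
  bottom plate: d = -132.12 mm → contributes +47 536 452 mm⁴
  web plate: d = -9.1185 mm → contributes +18 594 730 mm⁴
  top plate: d = 117.88 mm → contributes +46 851 985 mm⁴
  hole: d = -9.1185 mm → contributes −10 422 mm⁴
Total I = 112 972 746 mm⁴.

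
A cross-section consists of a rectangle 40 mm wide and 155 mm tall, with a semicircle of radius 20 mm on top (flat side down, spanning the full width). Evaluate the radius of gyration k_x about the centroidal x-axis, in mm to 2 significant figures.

k_x ≈ 49 mm

Split into non-overlapping primitives; take the origin at the lower-left of the bounding box.
Rectangular body: 40 × 155, A = 6 200 mm², y = 77.5 mm, Ī = 12 412 917 mm⁴.
Semicircular cap: semicircle r = 20, A = 628.3 mm², y = 163.5 mm, Ī = 17 561 mm⁴.
Centroid: ȳ = ΣA·y / ΣA = 85.41 mm.
Transfer each piece to the centroidal x-axis using Ī + A·d² with d = y − 85.41:
  rectangular body: d = -7.912 mm → contributes +12 801 069 mm⁴
  semicircular cap: d = 78.08 mm → contributes +3 847 696 mm⁴
Total I = 16 648 765 mm⁴.
Radius of gyration: k = √(I/A) = √(16 648 765 / 6 828) = 49.38 mm.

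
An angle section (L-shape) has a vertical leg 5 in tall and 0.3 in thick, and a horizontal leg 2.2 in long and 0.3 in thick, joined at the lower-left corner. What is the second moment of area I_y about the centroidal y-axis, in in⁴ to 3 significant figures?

Treat the section as a set of non-overlapping primitives; coordinates are from the bounding-box lower-left.
Vertical leg: 0.3 × 5, A = 1.5 in², x = 0.15 in, Ī = 0.01125 in⁴.
Horizontal leg (remainder): 1.9 × 0.3, A = 0.57 in², x = 1.25 in, Ī = 0.17148 in⁴.
Centroid: x̄ = ΣA·x / ΣA = 0.4529 in.
Transfer each piece to the centroidal y-axis using Ī + A·d² with d = x − 0.4529:
  vertical leg: d = -0.3029 in → contributes +0.14887 in⁴
  horizontal leg (remainder): d = 0.7971 in → contributes +0.53364 in⁴
Total I = 0.68251 in⁴.

I_y ≈ 0.683 in⁴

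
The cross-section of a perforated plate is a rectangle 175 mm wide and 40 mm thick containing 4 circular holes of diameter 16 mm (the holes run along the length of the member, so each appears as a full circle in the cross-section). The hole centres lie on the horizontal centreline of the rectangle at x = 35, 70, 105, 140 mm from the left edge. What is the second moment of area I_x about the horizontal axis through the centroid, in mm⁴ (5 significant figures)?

Split into non-overlapping primitives; take the origin at the lower-left of the bounding box.
Plate: 175 × 40, A = 7 000 mm², y = 20 mm, Ī = 933333.3 mm⁴.
Hole 1 (subtracted): ⌀16, A = 201.0619 mm², y = 20 mm, Ī = 3216.991 mm⁴.
Hole 2 (subtracted): ⌀16, A = 201.0619 mm², y = 20 mm, Ī = 3216.991 mm⁴.
Hole 3 (subtracted): ⌀16, A = 201.0619 mm², y = 20 mm, Ī = 3216.991 mm⁴.
Hole 4 (subtracted): ⌀16, A = 201.0619 mm², y = 20 mm, Ī = 3216.991 mm⁴.
By symmetry the centroid is at mid-height, ȳ = 20 mm.
All pieces are centred on the horizontal axis through the centroid, so I = ΣĪ (holes subtracted) = 920465.4 mm⁴.

I_x ≈ 9.2047 × 10⁵ mm⁴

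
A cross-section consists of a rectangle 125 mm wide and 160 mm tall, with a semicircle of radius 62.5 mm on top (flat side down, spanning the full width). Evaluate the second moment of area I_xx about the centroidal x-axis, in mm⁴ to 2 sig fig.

I_xx ≈ 9.8 × 10⁷ mm⁴

Treat the section as a set of non-overlapping primitives; coordinates are from the bounding-box lower-left.
Rectangular body: 125 × 160, A = 20 000 mm², y = 80 mm, Ī = 42 666 667 mm⁴.
Semicircular cap: semicircle r = 62.5, A = 6 136 mm², y = 186.5 mm, Ī = 1 674 758 mm⁴.
Centroid: ȳ = ΣA·y / ΣA = 105 mm.
Transfer each piece to the centroidal x-axis using Ī + A·d² with d = y − 105:
  rectangular body: d = -25.01 mm → contributes +55 175 705 mm⁴
  semicircular cap: d = 81.52 mm → contributes +42 447 885 mm⁴
Total I = 97 623 590 mm⁴.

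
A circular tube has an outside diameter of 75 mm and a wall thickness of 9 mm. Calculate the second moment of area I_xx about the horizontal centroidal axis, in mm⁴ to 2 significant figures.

I_xx ≈ 1.0 × 10⁶ mm⁴

Decompose the section into non-overlapping parts with the origin at the bottom-left of its bounding rectangle.
Outer circle: ⌀75, A = 4 418 mm², y = 37.5 mm, Ī = 1 553 156 mm⁴.
Bore (subtracted): ⌀57, A = 2 552 mm², y = 37.5 mm, Ī = 518 166 mm⁴.
By symmetry the centroid is at mid-height, ȳ = 37.5 mm.
All pieces are centred on the horizontal centroidal axis, so I = ΣĪ (holes subtracted) = 1 034 989 mm⁴.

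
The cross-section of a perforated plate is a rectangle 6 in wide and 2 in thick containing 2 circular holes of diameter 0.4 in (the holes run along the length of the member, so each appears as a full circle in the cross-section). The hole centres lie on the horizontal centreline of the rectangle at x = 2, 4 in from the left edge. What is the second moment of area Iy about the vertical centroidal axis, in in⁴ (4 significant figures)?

Break the section into simple shapes (no overlaps), measuring from the bottom-left corner of the bounding box.
Plate: 6 × 2, A = 12 in², x = 3 in, Ī = 36 in⁴.
Hole 1 (subtracted): ⌀0.4, A = 0.125664 in², x = 2 in, Ī = 0.00125664 in⁴.
Hole 2 (subtracted): ⌀0.4, A = 0.125664 in², x = 4 in, Ī = 0.00125664 in⁴.
By symmetry the centroid is at mid-width, x̄ = 3 in.
Transfer each piece to the vertical centroidal axis using Ī + A·d² with d = x − 3:
  plate: d = 0 in → contributes +36 in⁴
  hole 1: d = -1 in → contributes −0.12692 in⁴
  hole 2: d = 1 in → contributes −0.12692 in⁴
Total I = 35.7462 in⁴.

Iy ≈ 35.75 in⁴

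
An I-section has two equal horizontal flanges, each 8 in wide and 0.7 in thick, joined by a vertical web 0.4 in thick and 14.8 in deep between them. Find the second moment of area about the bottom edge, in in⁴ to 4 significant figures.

Treat the section as a set of non-overlapping primitives; coordinates are from the bounding-box lower-left.
Bottom flange: 8 × 0.7, A = 5.6 in², y = 0.35 in, Ī = 0.228667 in⁴.
Web: 0.4 × 14.8, A = 5.92 in², y = 8.1 in, Ī = 108.06 in⁴.
Top flange: 8 × 0.7, A = 5.6 in², y = 15.85 in, Ī = 0.228667 in⁴.
Transfer each piece to the bottom edge using Ī + A·d² with d = y − 0:
  bottom flange: d = 0.35 in → contributes +0.914667 in⁴
  web: d = 8.1 in → contributes +496.471 in⁴
  top flange: d = 15.85 in → contributes +1407.07 in⁴
Total I = 1904.46 in⁴.

I_base ≈ 1904 in⁴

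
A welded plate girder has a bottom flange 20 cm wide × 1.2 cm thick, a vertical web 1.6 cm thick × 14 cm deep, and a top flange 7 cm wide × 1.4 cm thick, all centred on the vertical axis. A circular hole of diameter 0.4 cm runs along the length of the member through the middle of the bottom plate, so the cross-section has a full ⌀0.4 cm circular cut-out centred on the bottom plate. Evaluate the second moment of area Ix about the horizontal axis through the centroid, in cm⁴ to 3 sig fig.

Ix ≈ 2130 cm⁴

Decompose the section into non-overlapping parts with the origin at the bottom-left of its bounding rectangle.
Bottom plate: 20 × 1.2, A = 24 cm², y = 0.6 cm, Ī = 2.88 cm⁴.
Web plate: 1.6 × 14, A = 22.4 cm², y = 8.2 cm, Ī = 365.87 cm⁴.
Top plate: 7 × 1.4, A = 9.8 cm², y = 15.9 cm, Ī = 1.6007 cm⁴.
Hole (subtracted): ⌀0.4, A = 0.12566 cm², y = 0.6 cm, Ī = 0.0012566 cm⁴.
Centroid: ȳ = ΣA·y / ΣA = 6.3099 cm.
Transfer each piece to the horizontal axis through the centroid using Ī + A·d² with d = y − 6.3099:
  bottom plate: d = -5.7099 cm → contributes +785.36 cm⁴
  web plate: d = 1.8901 cm → contributes +445.89 cm⁴
  top plate: d = 9.5901 cm → contributes +902.9 cm⁴
  hole: d = -5.7099 cm → contributes −4.0983 cm⁴
Total I = 2 130 cm⁴.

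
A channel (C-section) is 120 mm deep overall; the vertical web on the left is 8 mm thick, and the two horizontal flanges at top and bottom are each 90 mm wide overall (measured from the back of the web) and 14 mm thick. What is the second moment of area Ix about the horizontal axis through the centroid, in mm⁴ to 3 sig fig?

Ix ≈ 7.64 × 10⁶ mm⁴

Decompose the section into non-overlapping parts with the origin at the bottom-left of its bounding rectangle.
Web: 8 × 120, A = 960 mm², y = 60 mm, Ī = 1 152 000 mm⁴.
Top flange (beyond web): 82 × 14, A = 1 148 mm², y = 113 mm, Ī = 18 751 mm⁴.
Bottom flange (beyond web): 82 × 14, A = 1 148 mm², y = 7 mm, Ī = 18 751 mm⁴.
By symmetry the centroid is at mid-height, ȳ = 60 mm.
Transfer each piece to the horizontal axis through the centroid using Ī + A·d² with d = y − 60:
  web: d = 0 mm → contributes +1 152 000 mm⁴
  top flange (beyond web): d = 53 mm → contributes +3 243 483 mm⁴
  bottom flange (beyond web): d = -53 mm → contributes +3 243 483 mm⁴
Total I = 7 638 965 mm⁴.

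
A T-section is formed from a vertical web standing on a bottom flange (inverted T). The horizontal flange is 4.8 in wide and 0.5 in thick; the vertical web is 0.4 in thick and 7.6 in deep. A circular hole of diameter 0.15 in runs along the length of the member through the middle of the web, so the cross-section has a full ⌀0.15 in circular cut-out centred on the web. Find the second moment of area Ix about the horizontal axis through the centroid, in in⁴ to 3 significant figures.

Ix ≈ 36.6 in⁴

Split into non-overlapping primitives; take the origin at the lower-left of the bounding box.
Flange: 4.8 × 0.5, A = 2.4 in², y = 0.25 in, Ī = 0.05 in⁴.
Web: 0.4 × 7.6, A = 3.04 in², y = 4.3 in, Ī = 14.633 in⁴.
Hole (subtracted): ⌀0.15, A = 0.017671 in², y = 4.3 in, Ī = 0.00002485 in⁴.
Centroid: ȳ = ΣA·y / ΣA = 2.5074 in.
Transfer each piece to the horizontal axis through the centroid using Ī + A·d² with d = y − 2.5074:
  flange: d = -2.2574 in → contributes +12.28 in⁴
  web: d = 1.7926 in → contributes +24.401 in⁴
  hole: d = 1.7926 in → contributes −0.05681 in⁴
Total I = 36.625 in⁴.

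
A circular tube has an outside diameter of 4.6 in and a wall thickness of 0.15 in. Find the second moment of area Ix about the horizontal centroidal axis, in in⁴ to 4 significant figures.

Ix ≈ 5.197 in⁴

Break the section into simple shapes (no overlaps), measuring from the bottom-left corner of the bounding box.
Outer circle: ⌀4.6, A = 16.619 in², y = 2.3 in, Ī = 21.9787 in⁴.
Bore (subtracted): ⌀4.3, A = 14.522 in², y = 2.3 in, Ī = 16.782 in⁴.
By symmetry the centroid is at mid-height, ȳ = 2.3 in.
All pieces are centred on the horizontal centroidal axis, so I = ΣĪ (holes subtracted) = 5.19666 in⁴.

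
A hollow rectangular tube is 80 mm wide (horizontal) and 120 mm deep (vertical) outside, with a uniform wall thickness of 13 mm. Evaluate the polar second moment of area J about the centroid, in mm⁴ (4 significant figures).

Decompose the section into non-overlapping parts with the origin at the bottom-left of its bounding rectangle.
Outer rectangle: 80 × 120, A = 9 600 mm², y = 60 mm, Ī = 11 520 000 mm⁴.
Inner void (subtracted): 54 × 94, A = 5 076 mm², y = 60 mm, Ī = 3 737 628 mm⁴.
By symmetry the centroid is at mid-height, ȳ = 60 mm.
All pieces are centred on the centroidal x-axis, so I = ΣĪ (holes subtracted) = 7 782 372 mm⁴.
Repeating about the centroidal y-axis gives I_y = 3 886 532 mm⁴.
Polar second moment: J = I_x + I_y = 11 668 904 mm⁴.

J ≈ 1.167 × 10⁷ mm⁴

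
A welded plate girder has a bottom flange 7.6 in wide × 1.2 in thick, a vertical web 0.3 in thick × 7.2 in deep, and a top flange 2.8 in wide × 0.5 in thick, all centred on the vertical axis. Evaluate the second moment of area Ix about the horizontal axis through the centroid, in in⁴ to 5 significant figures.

Ix ≈ 106.65 in⁴

Break the section into simple shapes (no overlaps), measuring from the bottom-left corner of the bounding box.
Bottom plate: 7.6 × 1.2, A = 9.12 in², y = 0.6 in, Ī = 1.0944 in⁴.
Web plate: 0.3 × 7.2, A = 2.16 in², y = 4.8 in, Ī = 9.3312 in⁴.
Top plate: 2.8 × 0.5, A = 1.4 in², y = 8.65 in, Ī = 0.02916667 in⁴.
Centroid: ȳ = ΣA·y / ΣA = 2.204259 in.
Transfer each piece to the horizontal axis through the centroid using Ī + A·d² with d = y − 2.204259:
  bottom plate: d = -1.604259 in → contributes +24.56605 in⁴
  web plate: d = 2.595741 in → contributes +23.88501 in⁴
  top plate: d = 6.445741 in → contributes +58.19578 in⁴
Total I = 106.6468 in⁴.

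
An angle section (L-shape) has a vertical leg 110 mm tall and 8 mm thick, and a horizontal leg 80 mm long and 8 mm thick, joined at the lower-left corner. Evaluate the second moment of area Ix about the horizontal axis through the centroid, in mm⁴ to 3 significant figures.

Treat the section as a set of non-overlapping primitives; coordinates are from the bounding-box lower-left.
Vertical leg: 8 × 110, A = 880 mm², y = 55 mm, Ī = 887 333 mm⁴.
Horizontal leg (remainder): 72 × 8, A = 576 mm², y = 4 mm, Ī = 3 072 mm⁴.
Centroid: ȳ = ΣA·y / ΣA = 34.824 mm.
Transfer each piece to the horizontal axis through the centroid using Ī + A·d² with d = y − 34.824:
  vertical leg: d = 20.176 mm → contributes +1 245 550 mm⁴
  horizontal leg (remainder): d = -30.824 mm → contributes +550 347 mm⁴
Total I = 1 795 896 mm⁴.

Ix ≈ 1.80 × 10⁶ mm⁴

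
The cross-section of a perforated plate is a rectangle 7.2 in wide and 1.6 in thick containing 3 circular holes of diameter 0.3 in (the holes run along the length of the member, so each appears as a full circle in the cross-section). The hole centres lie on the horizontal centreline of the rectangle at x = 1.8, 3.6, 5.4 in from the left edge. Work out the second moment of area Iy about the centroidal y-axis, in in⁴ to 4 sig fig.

Treat the section as a set of non-overlapping primitives; coordinates are from the bounding-box lower-left.
Plate: 7.2 × 1.6, A = 11.52 in², x = 3.6 in, Ī = 49.7664 in⁴.
Hole 1 (subtracted): ⌀0.3, A = 0.0706858 in², x = 1.8 in, Ī = 0.000397608 in⁴.
Hole 2 (subtracted): ⌀0.3, A = 0.0706858 in², x = 3.6 in, Ī = 0.000397608 in⁴.
Hole 3 (subtracted): ⌀0.3, A = 0.0706858 in², x = 5.4 in, Ī = 0.000397608 in⁴.
By symmetry the centroid is at mid-width, x̄ = 3.6 in.
Transfer each piece to the centroidal y-axis using Ī + A·d² with d = x − 3.6:
  plate: d = 0 in → contributes +49.7664 in⁴
  hole 1: d = -1.8 in → contributes −0.22942 in⁴
  hole 2: d = 0 in → contributes −0.000397608 in⁴
  hole 3: d = 1.8 in → contributes −0.22942 in⁴
Total I = 49.3072 in⁴.

Iy ≈ 49.31 in⁴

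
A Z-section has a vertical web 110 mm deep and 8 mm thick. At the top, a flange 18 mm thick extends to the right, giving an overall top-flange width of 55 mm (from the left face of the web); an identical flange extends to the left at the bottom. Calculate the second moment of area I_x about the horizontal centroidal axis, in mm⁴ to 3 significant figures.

I_x ≈ 4.51 × 10⁶ mm⁴

Break the section into simple shapes (no overlaps), measuring from the bottom-left corner of the bounding box.
Web: 8 × 110, A = 880 mm², y = 55 mm, Ī = 887 333 mm⁴.
Top flange (beyond web): 47 × 18, A = 846 mm², y = 101 mm, Ī = 22 842 mm⁴.
Bottom flange (beyond web): 47 × 18, A = 846 mm², y = 9 mm, Ī = 22 842 mm⁴.
Centroid: ȳ = ΣA·y / ΣA = 55 mm.
Transfer each piece to the horizontal centroidal axis using Ī + A·d² with d = y − 55:
  web: d = 0 mm → contributes +887 333 mm⁴
  top flange (beyond web): d = 46 mm → contributes +1 812 978 mm⁴
  bottom flange (beyond web): d = -46 mm → contributes +1 812 978 mm⁴
Total I = 4 513 289 mm⁴.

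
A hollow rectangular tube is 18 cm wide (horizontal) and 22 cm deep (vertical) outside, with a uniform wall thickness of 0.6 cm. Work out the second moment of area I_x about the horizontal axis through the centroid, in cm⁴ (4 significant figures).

I_x ≈ 3374 cm⁴

Split into non-overlapping primitives; take the origin at the lower-left of the bounding box.
Outer rectangle: 18 × 22, A = 396 cm², y = 11 cm, Ī = 15 972 cm⁴.
Inner void (subtracted): 16.8 × 20.8, A = 349.44 cm², y = 11 cm, Ī = 12598.5 cm⁴.
By symmetry the centroid is at mid-height, ȳ = 11 cm.
All pieces are centred on the horizontal axis through the centroid, so I = ΣĪ (holes subtracted) = 3373.52 cm⁴.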